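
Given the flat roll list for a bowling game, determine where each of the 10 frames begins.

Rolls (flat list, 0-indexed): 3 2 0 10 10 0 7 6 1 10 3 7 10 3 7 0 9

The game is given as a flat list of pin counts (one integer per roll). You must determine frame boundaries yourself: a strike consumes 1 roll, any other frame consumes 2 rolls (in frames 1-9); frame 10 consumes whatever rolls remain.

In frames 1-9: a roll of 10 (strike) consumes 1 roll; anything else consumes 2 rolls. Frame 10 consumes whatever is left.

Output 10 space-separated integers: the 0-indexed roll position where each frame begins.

Answer: 0 2 4 5 7 9 10 12 13 15

Derivation:
Frame 1 starts at roll index 0: rolls=3,2 (sum=5), consumes 2 rolls
Frame 2 starts at roll index 2: rolls=0,10 (sum=10), consumes 2 rolls
Frame 3 starts at roll index 4: roll=10 (strike), consumes 1 roll
Frame 4 starts at roll index 5: rolls=0,7 (sum=7), consumes 2 rolls
Frame 5 starts at roll index 7: rolls=6,1 (sum=7), consumes 2 rolls
Frame 6 starts at roll index 9: roll=10 (strike), consumes 1 roll
Frame 7 starts at roll index 10: rolls=3,7 (sum=10), consumes 2 rolls
Frame 8 starts at roll index 12: roll=10 (strike), consumes 1 roll
Frame 9 starts at roll index 13: rolls=3,7 (sum=10), consumes 2 rolls
Frame 10 starts at roll index 15: 2 remaining rolls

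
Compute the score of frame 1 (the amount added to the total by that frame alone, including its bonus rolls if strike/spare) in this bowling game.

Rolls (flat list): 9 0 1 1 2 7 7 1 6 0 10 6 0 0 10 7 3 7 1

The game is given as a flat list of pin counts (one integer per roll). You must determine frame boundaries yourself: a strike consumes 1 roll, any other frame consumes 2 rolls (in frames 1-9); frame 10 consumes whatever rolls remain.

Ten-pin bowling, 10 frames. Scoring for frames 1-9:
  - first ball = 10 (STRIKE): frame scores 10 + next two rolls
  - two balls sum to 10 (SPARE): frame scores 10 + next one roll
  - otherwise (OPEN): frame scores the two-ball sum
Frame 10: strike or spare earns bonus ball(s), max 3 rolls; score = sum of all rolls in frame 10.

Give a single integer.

Answer: 9

Derivation:
Frame 1: OPEN (9+0=9). Cumulative: 9
Frame 2: OPEN (1+1=2). Cumulative: 11
Frame 3: OPEN (2+7=9). Cumulative: 20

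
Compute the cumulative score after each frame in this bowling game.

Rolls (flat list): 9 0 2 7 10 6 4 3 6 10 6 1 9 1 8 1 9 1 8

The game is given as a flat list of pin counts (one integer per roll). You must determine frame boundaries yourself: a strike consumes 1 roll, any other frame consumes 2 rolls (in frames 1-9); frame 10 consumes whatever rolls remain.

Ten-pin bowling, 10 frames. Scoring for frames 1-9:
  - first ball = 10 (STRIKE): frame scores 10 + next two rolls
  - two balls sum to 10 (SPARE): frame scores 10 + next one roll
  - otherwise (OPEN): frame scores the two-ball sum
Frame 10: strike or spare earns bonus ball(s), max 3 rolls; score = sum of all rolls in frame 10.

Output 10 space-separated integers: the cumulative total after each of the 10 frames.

Answer: 9 18 38 51 60 77 84 102 111 129

Derivation:
Frame 1: OPEN (9+0=9). Cumulative: 9
Frame 2: OPEN (2+7=9). Cumulative: 18
Frame 3: STRIKE. 10 + next two rolls (6+4) = 20. Cumulative: 38
Frame 4: SPARE (6+4=10). 10 + next roll (3) = 13. Cumulative: 51
Frame 5: OPEN (3+6=9). Cumulative: 60
Frame 6: STRIKE. 10 + next two rolls (6+1) = 17. Cumulative: 77
Frame 7: OPEN (6+1=7). Cumulative: 84
Frame 8: SPARE (9+1=10). 10 + next roll (8) = 18. Cumulative: 102
Frame 9: OPEN (8+1=9). Cumulative: 111
Frame 10: SPARE. Sum of all frame-10 rolls (9+1+8) = 18. Cumulative: 129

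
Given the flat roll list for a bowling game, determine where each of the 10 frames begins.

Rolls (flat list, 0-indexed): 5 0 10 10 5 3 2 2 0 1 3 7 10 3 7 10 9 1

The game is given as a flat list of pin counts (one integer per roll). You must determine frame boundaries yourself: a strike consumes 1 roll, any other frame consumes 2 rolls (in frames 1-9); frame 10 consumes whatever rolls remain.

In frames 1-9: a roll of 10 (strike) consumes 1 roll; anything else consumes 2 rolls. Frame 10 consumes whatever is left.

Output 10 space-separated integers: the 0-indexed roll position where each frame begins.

Answer: 0 2 3 4 6 8 10 12 13 15

Derivation:
Frame 1 starts at roll index 0: rolls=5,0 (sum=5), consumes 2 rolls
Frame 2 starts at roll index 2: roll=10 (strike), consumes 1 roll
Frame 3 starts at roll index 3: roll=10 (strike), consumes 1 roll
Frame 4 starts at roll index 4: rolls=5,3 (sum=8), consumes 2 rolls
Frame 5 starts at roll index 6: rolls=2,2 (sum=4), consumes 2 rolls
Frame 6 starts at roll index 8: rolls=0,1 (sum=1), consumes 2 rolls
Frame 7 starts at roll index 10: rolls=3,7 (sum=10), consumes 2 rolls
Frame 8 starts at roll index 12: roll=10 (strike), consumes 1 roll
Frame 9 starts at roll index 13: rolls=3,7 (sum=10), consumes 2 rolls
Frame 10 starts at roll index 15: 3 remaining rolls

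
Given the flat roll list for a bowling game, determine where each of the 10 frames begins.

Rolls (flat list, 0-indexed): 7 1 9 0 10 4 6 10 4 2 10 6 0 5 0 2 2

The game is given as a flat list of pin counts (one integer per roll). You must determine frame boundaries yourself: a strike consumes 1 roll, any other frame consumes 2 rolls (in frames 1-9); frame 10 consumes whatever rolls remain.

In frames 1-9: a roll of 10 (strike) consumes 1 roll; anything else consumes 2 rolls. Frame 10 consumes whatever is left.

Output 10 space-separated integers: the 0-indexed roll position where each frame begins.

Answer: 0 2 4 5 7 8 10 11 13 15

Derivation:
Frame 1 starts at roll index 0: rolls=7,1 (sum=8), consumes 2 rolls
Frame 2 starts at roll index 2: rolls=9,0 (sum=9), consumes 2 rolls
Frame 3 starts at roll index 4: roll=10 (strike), consumes 1 roll
Frame 4 starts at roll index 5: rolls=4,6 (sum=10), consumes 2 rolls
Frame 5 starts at roll index 7: roll=10 (strike), consumes 1 roll
Frame 6 starts at roll index 8: rolls=4,2 (sum=6), consumes 2 rolls
Frame 7 starts at roll index 10: roll=10 (strike), consumes 1 roll
Frame 8 starts at roll index 11: rolls=6,0 (sum=6), consumes 2 rolls
Frame 9 starts at roll index 13: rolls=5,0 (sum=5), consumes 2 rolls
Frame 10 starts at roll index 15: 2 remaining rolls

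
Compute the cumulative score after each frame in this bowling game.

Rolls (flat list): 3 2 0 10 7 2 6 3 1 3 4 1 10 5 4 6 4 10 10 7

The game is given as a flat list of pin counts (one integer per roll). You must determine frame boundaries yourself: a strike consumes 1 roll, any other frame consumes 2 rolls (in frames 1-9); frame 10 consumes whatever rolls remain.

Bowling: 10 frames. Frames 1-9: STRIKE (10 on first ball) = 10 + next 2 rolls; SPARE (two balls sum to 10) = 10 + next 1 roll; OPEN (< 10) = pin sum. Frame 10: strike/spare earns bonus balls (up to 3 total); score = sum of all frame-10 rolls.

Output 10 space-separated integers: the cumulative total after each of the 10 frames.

Answer: 5 22 31 40 44 49 68 77 97 124

Derivation:
Frame 1: OPEN (3+2=5). Cumulative: 5
Frame 2: SPARE (0+10=10). 10 + next roll (7) = 17. Cumulative: 22
Frame 3: OPEN (7+2=9). Cumulative: 31
Frame 4: OPEN (6+3=9). Cumulative: 40
Frame 5: OPEN (1+3=4). Cumulative: 44
Frame 6: OPEN (4+1=5). Cumulative: 49
Frame 7: STRIKE. 10 + next two rolls (5+4) = 19. Cumulative: 68
Frame 8: OPEN (5+4=9). Cumulative: 77
Frame 9: SPARE (6+4=10). 10 + next roll (10) = 20. Cumulative: 97
Frame 10: STRIKE. Sum of all frame-10 rolls (10+10+7) = 27. Cumulative: 124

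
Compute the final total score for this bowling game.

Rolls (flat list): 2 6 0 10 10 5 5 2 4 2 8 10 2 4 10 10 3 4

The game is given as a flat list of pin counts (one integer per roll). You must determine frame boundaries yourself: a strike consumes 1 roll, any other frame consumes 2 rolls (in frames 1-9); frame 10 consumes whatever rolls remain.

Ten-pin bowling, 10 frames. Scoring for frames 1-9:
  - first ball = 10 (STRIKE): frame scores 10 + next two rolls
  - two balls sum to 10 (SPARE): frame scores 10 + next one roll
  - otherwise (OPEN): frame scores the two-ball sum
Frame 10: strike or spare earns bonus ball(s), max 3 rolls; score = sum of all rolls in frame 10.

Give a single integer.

Frame 1: OPEN (2+6=8). Cumulative: 8
Frame 2: SPARE (0+10=10). 10 + next roll (10) = 20. Cumulative: 28
Frame 3: STRIKE. 10 + next two rolls (5+5) = 20. Cumulative: 48
Frame 4: SPARE (5+5=10). 10 + next roll (2) = 12. Cumulative: 60
Frame 5: OPEN (2+4=6). Cumulative: 66
Frame 6: SPARE (2+8=10). 10 + next roll (10) = 20. Cumulative: 86
Frame 7: STRIKE. 10 + next two rolls (2+4) = 16. Cumulative: 102
Frame 8: OPEN (2+4=6). Cumulative: 108
Frame 9: STRIKE. 10 + next two rolls (10+3) = 23. Cumulative: 131
Frame 10: STRIKE. Sum of all frame-10 rolls (10+3+4) = 17. Cumulative: 148

Answer: 148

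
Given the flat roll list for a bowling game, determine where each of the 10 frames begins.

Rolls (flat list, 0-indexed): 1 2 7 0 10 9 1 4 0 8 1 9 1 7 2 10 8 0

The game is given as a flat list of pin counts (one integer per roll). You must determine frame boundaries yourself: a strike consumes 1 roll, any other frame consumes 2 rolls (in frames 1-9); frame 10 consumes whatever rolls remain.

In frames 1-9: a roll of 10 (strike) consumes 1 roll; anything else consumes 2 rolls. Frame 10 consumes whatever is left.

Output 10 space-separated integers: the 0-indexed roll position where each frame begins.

Answer: 0 2 4 5 7 9 11 13 15 16

Derivation:
Frame 1 starts at roll index 0: rolls=1,2 (sum=3), consumes 2 rolls
Frame 2 starts at roll index 2: rolls=7,0 (sum=7), consumes 2 rolls
Frame 3 starts at roll index 4: roll=10 (strike), consumes 1 roll
Frame 4 starts at roll index 5: rolls=9,1 (sum=10), consumes 2 rolls
Frame 5 starts at roll index 7: rolls=4,0 (sum=4), consumes 2 rolls
Frame 6 starts at roll index 9: rolls=8,1 (sum=9), consumes 2 rolls
Frame 7 starts at roll index 11: rolls=9,1 (sum=10), consumes 2 rolls
Frame 8 starts at roll index 13: rolls=7,2 (sum=9), consumes 2 rolls
Frame 9 starts at roll index 15: roll=10 (strike), consumes 1 roll
Frame 10 starts at roll index 16: 2 remaining rolls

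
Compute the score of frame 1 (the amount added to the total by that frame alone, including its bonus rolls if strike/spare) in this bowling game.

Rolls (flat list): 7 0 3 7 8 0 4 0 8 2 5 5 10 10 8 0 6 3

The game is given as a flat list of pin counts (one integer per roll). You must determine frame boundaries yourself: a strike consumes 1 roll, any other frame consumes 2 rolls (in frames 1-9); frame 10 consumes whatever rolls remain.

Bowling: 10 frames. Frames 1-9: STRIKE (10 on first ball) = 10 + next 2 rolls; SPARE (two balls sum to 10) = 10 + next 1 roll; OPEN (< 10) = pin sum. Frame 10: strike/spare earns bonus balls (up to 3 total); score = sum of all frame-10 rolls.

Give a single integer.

Answer: 7

Derivation:
Frame 1: OPEN (7+0=7). Cumulative: 7
Frame 2: SPARE (3+7=10). 10 + next roll (8) = 18. Cumulative: 25
Frame 3: OPEN (8+0=8). Cumulative: 33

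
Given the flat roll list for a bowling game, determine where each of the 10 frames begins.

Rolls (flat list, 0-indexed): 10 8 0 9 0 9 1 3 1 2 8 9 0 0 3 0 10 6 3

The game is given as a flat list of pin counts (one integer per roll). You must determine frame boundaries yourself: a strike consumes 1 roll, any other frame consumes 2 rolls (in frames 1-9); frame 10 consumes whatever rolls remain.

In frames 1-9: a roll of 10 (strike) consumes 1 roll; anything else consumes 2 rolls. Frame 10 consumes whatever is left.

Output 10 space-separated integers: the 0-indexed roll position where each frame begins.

Answer: 0 1 3 5 7 9 11 13 15 17

Derivation:
Frame 1 starts at roll index 0: roll=10 (strike), consumes 1 roll
Frame 2 starts at roll index 1: rolls=8,0 (sum=8), consumes 2 rolls
Frame 3 starts at roll index 3: rolls=9,0 (sum=9), consumes 2 rolls
Frame 4 starts at roll index 5: rolls=9,1 (sum=10), consumes 2 rolls
Frame 5 starts at roll index 7: rolls=3,1 (sum=4), consumes 2 rolls
Frame 6 starts at roll index 9: rolls=2,8 (sum=10), consumes 2 rolls
Frame 7 starts at roll index 11: rolls=9,0 (sum=9), consumes 2 rolls
Frame 8 starts at roll index 13: rolls=0,3 (sum=3), consumes 2 rolls
Frame 9 starts at roll index 15: rolls=0,10 (sum=10), consumes 2 rolls
Frame 10 starts at roll index 17: 2 remaining rolls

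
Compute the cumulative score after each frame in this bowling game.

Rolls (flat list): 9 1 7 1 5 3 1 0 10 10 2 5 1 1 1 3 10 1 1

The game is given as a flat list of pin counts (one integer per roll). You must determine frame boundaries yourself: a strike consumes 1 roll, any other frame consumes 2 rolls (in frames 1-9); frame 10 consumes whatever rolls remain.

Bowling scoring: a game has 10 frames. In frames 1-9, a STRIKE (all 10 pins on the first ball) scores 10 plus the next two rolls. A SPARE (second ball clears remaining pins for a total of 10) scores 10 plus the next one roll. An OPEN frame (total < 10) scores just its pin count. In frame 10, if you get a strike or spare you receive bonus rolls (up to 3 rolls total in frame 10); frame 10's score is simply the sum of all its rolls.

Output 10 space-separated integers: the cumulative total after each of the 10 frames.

Frame 1: SPARE (9+1=10). 10 + next roll (7) = 17. Cumulative: 17
Frame 2: OPEN (7+1=8). Cumulative: 25
Frame 3: OPEN (5+3=8). Cumulative: 33
Frame 4: OPEN (1+0=1). Cumulative: 34
Frame 5: STRIKE. 10 + next two rolls (10+2) = 22. Cumulative: 56
Frame 6: STRIKE. 10 + next two rolls (2+5) = 17. Cumulative: 73
Frame 7: OPEN (2+5=7). Cumulative: 80
Frame 8: OPEN (1+1=2). Cumulative: 82
Frame 9: OPEN (1+3=4). Cumulative: 86
Frame 10: STRIKE. Sum of all frame-10 rolls (10+1+1) = 12. Cumulative: 98

Answer: 17 25 33 34 56 73 80 82 86 98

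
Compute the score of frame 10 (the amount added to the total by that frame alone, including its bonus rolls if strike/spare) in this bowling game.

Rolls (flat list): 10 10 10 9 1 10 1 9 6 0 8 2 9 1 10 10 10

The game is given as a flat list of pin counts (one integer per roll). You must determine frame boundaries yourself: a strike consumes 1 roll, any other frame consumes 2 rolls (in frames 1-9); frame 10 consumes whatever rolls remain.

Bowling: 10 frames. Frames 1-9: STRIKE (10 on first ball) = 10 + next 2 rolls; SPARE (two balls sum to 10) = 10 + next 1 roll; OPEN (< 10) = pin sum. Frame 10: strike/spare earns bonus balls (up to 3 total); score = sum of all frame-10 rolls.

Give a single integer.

Frame 1: STRIKE. 10 + next two rolls (10+10) = 30. Cumulative: 30
Frame 2: STRIKE. 10 + next two rolls (10+9) = 29. Cumulative: 59
Frame 3: STRIKE. 10 + next two rolls (9+1) = 20. Cumulative: 79
Frame 4: SPARE (9+1=10). 10 + next roll (10) = 20. Cumulative: 99
Frame 5: STRIKE. 10 + next two rolls (1+9) = 20. Cumulative: 119
Frame 6: SPARE (1+9=10). 10 + next roll (6) = 16. Cumulative: 135
Frame 7: OPEN (6+0=6). Cumulative: 141
Frame 8: SPARE (8+2=10). 10 + next roll (9) = 19. Cumulative: 160
Frame 9: SPARE (9+1=10). 10 + next roll (10) = 20. Cumulative: 180
Frame 10: STRIKE. Sum of all frame-10 rolls (10+10+10) = 30. Cumulative: 210

Answer: 30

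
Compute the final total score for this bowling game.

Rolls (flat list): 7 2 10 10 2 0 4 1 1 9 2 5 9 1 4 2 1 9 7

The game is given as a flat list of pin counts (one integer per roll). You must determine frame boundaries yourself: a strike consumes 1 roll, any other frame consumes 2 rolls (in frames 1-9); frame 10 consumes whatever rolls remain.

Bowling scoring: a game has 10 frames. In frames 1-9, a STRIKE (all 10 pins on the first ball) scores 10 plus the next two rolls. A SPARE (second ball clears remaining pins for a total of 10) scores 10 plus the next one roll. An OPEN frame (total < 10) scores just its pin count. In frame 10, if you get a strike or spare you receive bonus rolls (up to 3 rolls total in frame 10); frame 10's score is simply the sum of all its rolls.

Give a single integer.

Answer: 106

Derivation:
Frame 1: OPEN (7+2=9). Cumulative: 9
Frame 2: STRIKE. 10 + next two rolls (10+2) = 22. Cumulative: 31
Frame 3: STRIKE. 10 + next two rolls (2+0) = 12. Cumulative: 43
Frame 4: OPEN (2+0=2). Cumulative: 45
Frame 5: OPEN (4+1=5). Cumulative: 50
Frame 6: SPARE (1+9=10). 10 + next roll (2) = 12. Cumulative: 62
Frame 7: OPEN (2+5=7). Cumulative: 69
Frame 8: SPARE (9+1=10). 10 + next roll (4) = 14. Cumulative: 83
Frame 9: OPEN (4+2=6). Cumulative: 89
Frame 10: SPARE. Sum of all frame-10 rolls (1+9+7) = 17. Cumulative: 106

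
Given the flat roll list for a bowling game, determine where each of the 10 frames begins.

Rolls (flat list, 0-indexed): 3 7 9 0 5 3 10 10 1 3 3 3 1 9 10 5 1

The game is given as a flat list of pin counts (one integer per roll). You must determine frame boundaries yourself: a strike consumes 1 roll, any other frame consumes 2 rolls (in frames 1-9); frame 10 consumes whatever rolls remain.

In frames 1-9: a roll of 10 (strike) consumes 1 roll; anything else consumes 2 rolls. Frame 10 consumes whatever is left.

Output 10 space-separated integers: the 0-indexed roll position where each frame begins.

Frame 1 starts at roll index 0: rolls=3,7 (sum=10), consumes 2 rolls
Frame 2 starts at roll index 2: rolls=9,0 (sum=9), consumes 2 rolls
Frame 3 starts at roll index 4: rolls=5,3 (sum=8), consumes 2 rolls
Frame 4 starts at roll index 6: roll=10 (strike), consumes 1 roll
Frame 5 starts at roll index 7: roll=10 (strike), consumes 1 roll
Frame 6 starts at roll index 8: rolls=1,3 (sum=4), consumes 2 rolls
Frame 7 starts at roll index 10: rolls=3,3 (sum=6), consumes 2 rolls
Frame 8 starts at roll index 12: rolls=1,9 (sum=10), consumes 2 rolls
Frame 9 starts at roll index 14: roll=10 (strike), consumes 1 roll
Frame 10 starts at roll index 15: 2 remaining rolls

Answer: 0 2 4 6 7 8 10 12 14 15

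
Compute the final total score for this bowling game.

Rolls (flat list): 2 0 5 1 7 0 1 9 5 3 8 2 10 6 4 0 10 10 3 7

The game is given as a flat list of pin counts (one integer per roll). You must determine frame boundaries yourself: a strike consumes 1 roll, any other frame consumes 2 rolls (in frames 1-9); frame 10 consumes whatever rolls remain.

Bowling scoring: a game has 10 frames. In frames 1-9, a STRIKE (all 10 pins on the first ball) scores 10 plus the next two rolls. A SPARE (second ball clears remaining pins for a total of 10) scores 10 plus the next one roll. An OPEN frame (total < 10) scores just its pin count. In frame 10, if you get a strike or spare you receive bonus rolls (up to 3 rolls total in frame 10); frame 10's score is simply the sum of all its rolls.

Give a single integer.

Answer: 128

Derivation:
Frame 1: OPEN (2+0=2). Cumulative: 2
Frame 2: OPEN (5+1=6). Cumulative: 8
Frame 3: OPEN (7+0=7). Cumulative: 15
Frame 4: SPARE (1+9=10). 10 + next roll (5) = 15. Cumulative: 30
Frame 5: OPEN (5+3=8). Cumulative: 38
Frame 6: SPARE (8+2=10). 10 + next roll (10) = 20. Cumulative: 58
Frame 7: STRIKE. 10 + next two rolls (6+4) = 20. Cumulative: 78
Frame 8: SPARE (6+4=10). 10 + next roll (0) = 10. Cumulative: 88
Frame 9: SPARE (0+10=10). 10 + next roll (10) = 20. Cumulative: 108
Frame 10: STRIKE. Sum of all frame-10 rolls (10+3+7) = 20. Cumulative: 128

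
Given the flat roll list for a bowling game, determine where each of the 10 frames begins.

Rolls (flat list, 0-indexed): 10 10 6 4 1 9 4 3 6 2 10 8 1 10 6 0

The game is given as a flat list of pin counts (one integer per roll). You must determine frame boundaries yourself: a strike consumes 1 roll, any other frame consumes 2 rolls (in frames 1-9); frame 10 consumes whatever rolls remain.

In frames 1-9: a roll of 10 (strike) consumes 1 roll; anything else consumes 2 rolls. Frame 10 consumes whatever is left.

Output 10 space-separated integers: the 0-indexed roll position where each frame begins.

Answer: 0 1 2 4 6 8 10 11 13 14

Derivation:
Frame 1 starts at roll index 0: roll=10 (strike), consumes 1 roll
Frame 2 starts at roll index 1: roll=10 (strike), consumes 1 roll
Frame 3 starts at roll index 2: rolls=6,4 (sum=10), consumes 2 rolls
Frame 4 starts at roll index 4: rolls=1,9 (sum=10), consumes 2 rolls
Frame 5 starts at roll index 6: rolls=4,3 (sum=7), consumes 2 rolls
Frame 6 starts at roll index 8: rolls=6,2 (sum=8), consumes 2 rolls
Frame 7 starts at roll index 10: roll=10 (strike), consumes 1 roll
Frame 8 starts at roll index 11: rolls=8,1 (sum=9), consumes 2 rolls
Frame 9 starts at roll index 13: roll=10 (strike), consumes 1 roll
Frame 10 starts at roll index 14: 2 remaining rolls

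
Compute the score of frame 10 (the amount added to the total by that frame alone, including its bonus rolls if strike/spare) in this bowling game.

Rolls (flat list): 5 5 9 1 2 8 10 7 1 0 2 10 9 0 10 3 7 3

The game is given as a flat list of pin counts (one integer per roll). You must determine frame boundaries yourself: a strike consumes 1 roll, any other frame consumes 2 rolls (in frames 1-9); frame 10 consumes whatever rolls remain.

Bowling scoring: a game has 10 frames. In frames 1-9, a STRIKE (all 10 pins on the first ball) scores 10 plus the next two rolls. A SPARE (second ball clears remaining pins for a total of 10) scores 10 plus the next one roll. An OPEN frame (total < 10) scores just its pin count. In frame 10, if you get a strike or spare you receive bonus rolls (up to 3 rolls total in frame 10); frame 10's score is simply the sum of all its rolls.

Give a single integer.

Frame 1: SPARE (5+5=10). 10 + next roll (9) = 19. Cumulative: 19
Frame 2: SPARE (9+1=10). 10 + next roll (2) = 12. Cumulative: 31
Frame 3: SPARE (2+8=10). 10 + next roll (10) = 20. Cumulative: 51
Frame 4: STRIKE. 10 + next two rolls (7+1) = 18. Cumulative: 69
Frame 5: OPEN (7+1=8). Cumulative: 77
Frame 6: OPEN (0+2=2). Cumulative: 79
Frame 7: STRIKE. 10 + next two rolls (9+0) = 19. Cumulative: 98
Frame 8: OPEN (9+0=9). Cumulative: 107
Frame 9: STRIKE. 10 + next two rolls (3+7) = 20. Cumulative: 127
Frame 10: SPARE. Sum of all frame-10 rolls (3+7+3) = 13. Cumulative: 140

Answer: 13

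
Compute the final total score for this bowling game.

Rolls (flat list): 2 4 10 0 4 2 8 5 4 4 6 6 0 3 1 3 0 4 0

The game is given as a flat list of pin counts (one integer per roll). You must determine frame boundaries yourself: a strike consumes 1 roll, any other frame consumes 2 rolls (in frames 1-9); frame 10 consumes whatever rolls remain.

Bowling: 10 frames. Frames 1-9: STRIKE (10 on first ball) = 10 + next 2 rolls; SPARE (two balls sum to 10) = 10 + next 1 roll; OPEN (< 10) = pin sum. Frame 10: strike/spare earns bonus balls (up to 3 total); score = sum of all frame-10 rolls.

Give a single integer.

Answer: 81

Derivation:
Frame 1: OPEN (2+4=6). Cumulative: 6
Frame 2: STRIKE. 10 + next two rolls (0+4) = 14. Cumulative: 20
Frame 3: OPEN (0+4=4). Cumulative: 24
Frame 4: SPARE (2+8=10). 10 + next roll (5) = 15. Cumulative: 39
Frame 5: OPEN (5+4=9). Cumulative: 48
Frame 6: SPARE (4+6=10). 10 + next roll (6) = 16. Cumulative: 64
Frame 7: OPEN (6+0=6). Cumulative: 70
Frame 8: OPEN (3+1=4). Cumulative: 74
Frame 9: OPEN (3+0=3). Cumulative: 77
Frame 10: OPEN. Sum of all frame-10 rolls (4+0) = 4. Cumulative: 81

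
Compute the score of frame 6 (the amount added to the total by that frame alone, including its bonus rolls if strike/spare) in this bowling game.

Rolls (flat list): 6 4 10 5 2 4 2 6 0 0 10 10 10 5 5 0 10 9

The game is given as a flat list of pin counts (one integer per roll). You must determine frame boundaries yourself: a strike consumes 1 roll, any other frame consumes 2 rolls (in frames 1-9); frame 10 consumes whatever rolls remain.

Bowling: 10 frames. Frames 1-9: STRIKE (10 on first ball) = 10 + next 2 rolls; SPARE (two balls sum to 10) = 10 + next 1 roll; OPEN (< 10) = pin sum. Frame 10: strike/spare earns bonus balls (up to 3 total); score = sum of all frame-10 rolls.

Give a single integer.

Frame 1: SPARE (6+4=10). 10 + next roll (10) = 20. Cumulative: 20
Frame 2: STRIKE. 10 + next two rolls (5+2) = 17. Cumulative: 37
Frame 3: OPEN (5+2=7). Cumulative: 44
Frame 4: OPEN (4+2=6). Cumulative: 50
Frame 5: OPEN (6+0=6). Cumulative: 56
Frame 6: SPARE (0+10=10). 10 + next roll (10) = 20. Cumulative: 76
Frame 7: STRIKE. 10 + next two rolls (10+5) = 25. Cumulative: 101
Frame 8: STRIKE. 10 + next two rolls (5+5) = 20. Cumulative: 121

Answer: 20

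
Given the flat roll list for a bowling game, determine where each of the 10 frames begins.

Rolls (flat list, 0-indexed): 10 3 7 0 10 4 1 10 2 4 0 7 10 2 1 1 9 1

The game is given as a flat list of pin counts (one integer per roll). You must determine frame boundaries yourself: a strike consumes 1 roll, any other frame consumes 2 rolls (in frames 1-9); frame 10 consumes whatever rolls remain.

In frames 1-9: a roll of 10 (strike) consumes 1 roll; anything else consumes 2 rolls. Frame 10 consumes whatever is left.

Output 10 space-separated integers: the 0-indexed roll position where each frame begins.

Frame 1 starts at roll index 0: roll=10 (strike), consumes 1 roll
Frame 2 starts at roll index 1: rolls=3,7 (sum=10), consumes 2 rolls
Frame 3 starts at roll index 3: rolls=0,10 (sum=10), consumes 2 rolls
Frame 4 starts at roll index 5: rolls=4,1 (sum=5), consumes 2 rolls
Frame 5 starts at roll index 7: roll=10 (strike), consumes 1 roll
Frame 6 starts at roll index 8: rolls=2,4 (sum=6), consumes 2 rolls
Frame 7 starts at roll index 10: rolls=0,7 (sum=7), consumes 2 rolls
Frame 8 starts at roll index 12: roll=10 (strike), consumes 1 roll
Frame 9 starts at roll index 13: rolls=2,1 (sum=3), consumes 2 rolls
Frame 10 starts at roll index 15: 3 remaining rolls

Answer: 0 1 3 5 7 8 10 12 13 15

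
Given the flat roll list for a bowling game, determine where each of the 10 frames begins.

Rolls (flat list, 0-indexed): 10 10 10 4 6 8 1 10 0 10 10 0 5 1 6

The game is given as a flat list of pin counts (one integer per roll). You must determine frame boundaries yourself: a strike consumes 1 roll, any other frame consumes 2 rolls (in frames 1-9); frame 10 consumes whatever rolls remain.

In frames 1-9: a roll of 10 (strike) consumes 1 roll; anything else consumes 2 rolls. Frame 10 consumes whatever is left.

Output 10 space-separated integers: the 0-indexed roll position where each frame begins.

Answer: 0 1 2 3 5 7 8 10 11 13

Derivation:
Frame 1 starts at roll index 0: roll=10 (strike), consumes 1 roll
Frame 2 starts at roll index 1: roll=10 (strike), consumes 1 roll
Frame 3 starts at roll index 2: roll=10 (strike), consumes 1 roll
Frame 4 starts at roll index 3: rolls=4,6 (sum=10), consumes 2 rolls
Frame 5 starts at roll index 5: rolls=8,1 (sum=9), consumes 2 rolls
Frame 6 starts at roll index 7: roll=10 (strike), consumes 1 roll
Frame 7 starts at roll index 8: rolls=0,10 (sum=10), consumes 2 rolls
Frame 8 starts at roll index 10: roll=10 (strike), consumes 1 roll
Frame 9 starts at roll index 11: rolls=0,5 (sum=5), consumes 2 rolls
Frame 10 starts at roll index 13: 2 remaining rolls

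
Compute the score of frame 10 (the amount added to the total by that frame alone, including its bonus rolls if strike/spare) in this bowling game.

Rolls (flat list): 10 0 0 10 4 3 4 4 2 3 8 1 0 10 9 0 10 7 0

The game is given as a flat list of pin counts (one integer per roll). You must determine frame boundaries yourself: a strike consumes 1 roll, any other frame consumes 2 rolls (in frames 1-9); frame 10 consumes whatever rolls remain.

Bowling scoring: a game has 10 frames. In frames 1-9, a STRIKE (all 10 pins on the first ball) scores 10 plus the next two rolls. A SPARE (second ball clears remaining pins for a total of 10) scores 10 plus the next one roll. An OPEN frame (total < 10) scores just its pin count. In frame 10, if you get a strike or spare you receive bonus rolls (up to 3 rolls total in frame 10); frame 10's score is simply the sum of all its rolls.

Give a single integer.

Answer: 17

Derivation:
Frame 1: STRIKE. 10 + next two rolls (0+0) = 10. Cumulative: 10
Frame 2: OPEN (0+0=0). Cumulative: 10
Frame 3: STRIKE. 10 + next two rolls (4+3) = 17. Cumulative: 27
Frame 4: OPEN (4+3=7). Cumulative: 34
Frame 5: OPEN (4+4=8). Cumulative: 42
Frame 6: OPEN (2+3=5). Cumulative: 47
Frame 7: OPEN (8+1=9). Cumulative: 56
Frame 8: SPARE (0+10=10). 10 + next roll (9) = 19. Cumulative: 75
Frame 9: OPEN (9+0=9). Cumulative: 84
Frame 10: STRIKE. Sum of all frame-10 rolls (10+7+0) = 17. Cumulative: 101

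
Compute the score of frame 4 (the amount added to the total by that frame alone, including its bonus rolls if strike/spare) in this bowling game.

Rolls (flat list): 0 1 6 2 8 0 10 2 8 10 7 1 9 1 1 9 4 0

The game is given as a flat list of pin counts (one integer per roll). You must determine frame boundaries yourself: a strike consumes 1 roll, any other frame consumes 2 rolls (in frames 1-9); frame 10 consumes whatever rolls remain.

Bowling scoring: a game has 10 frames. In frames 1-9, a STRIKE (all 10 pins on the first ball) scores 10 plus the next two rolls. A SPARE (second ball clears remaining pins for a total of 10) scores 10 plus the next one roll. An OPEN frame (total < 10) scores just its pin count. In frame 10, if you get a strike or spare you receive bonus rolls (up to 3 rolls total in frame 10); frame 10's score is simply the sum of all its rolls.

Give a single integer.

Answer: 20

Derivation:
Frame 1: OPEN (0+1=1). Cumulative: 1
Frame 2: OPEN (6+2=8). Cumulative: 9
Frame 3: OPEN (8+0=8). Cumulative: 17
Frame 4: STRIKE. 10 + next two rolls (2+8) = 20. Cumulative: 37
Frame 5: SPARE (2+8=10). 10 + next roll (10) = 20. Cumulative: 57
Frame 6: STRIKE. 10 + next two rolls (7+1) = 18. Cumulative: 75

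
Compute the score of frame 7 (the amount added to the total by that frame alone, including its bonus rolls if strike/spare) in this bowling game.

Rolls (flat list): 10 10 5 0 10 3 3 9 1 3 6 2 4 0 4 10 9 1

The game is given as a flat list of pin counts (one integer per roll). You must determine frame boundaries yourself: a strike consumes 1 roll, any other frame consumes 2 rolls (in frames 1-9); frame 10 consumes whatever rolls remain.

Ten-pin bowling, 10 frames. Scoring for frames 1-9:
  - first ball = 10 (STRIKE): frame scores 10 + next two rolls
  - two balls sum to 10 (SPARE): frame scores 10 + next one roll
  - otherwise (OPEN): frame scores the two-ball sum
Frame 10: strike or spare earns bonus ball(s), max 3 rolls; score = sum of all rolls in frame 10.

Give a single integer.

Answer: 9

Derivation:
Frame 1: STRIKE. 10 + next two rolls (10+5) = 25. Cumulative: 25
Frame 2: STRIKE. 10 + next two rolls (5+0) = 15. Cumulative: 40
Frame 3: OPEN (5+0=5). Cumulative: 45
Frame 4: STRIKE. 10 + next two rolls (3+3) = 16. Cumulative: 61
Frame 5: OPEN (3+3=6). Cumulative: 67
Frame 6: SPARE (9+1=10). 10 + next roll (3) = 13. Cumulative: 80
Frame 7: OPEN (3+6=9). Cumulative: 89
Frame 8: OPEN (2+4=6). Cumulative: 95
Frame 9: OPEN (0+4=4). Cumulative: 99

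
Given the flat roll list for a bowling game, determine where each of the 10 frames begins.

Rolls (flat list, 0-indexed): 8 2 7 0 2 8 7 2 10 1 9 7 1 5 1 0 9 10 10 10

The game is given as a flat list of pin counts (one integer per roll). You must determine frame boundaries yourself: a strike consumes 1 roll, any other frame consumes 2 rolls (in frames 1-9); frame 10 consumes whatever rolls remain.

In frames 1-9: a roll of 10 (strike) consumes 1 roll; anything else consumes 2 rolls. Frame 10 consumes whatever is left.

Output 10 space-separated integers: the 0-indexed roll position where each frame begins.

Frame 1 starts at roll index 0: rolls=8,2 (sum=10), consumes 2 rolls
Frame 2 starts at roll index 2: rolls=7,0 (sum=7), consumes 2 rolls
Frame 3 starts at roll index 4: rolls=2,8 (sum=10), consumes 2 rolls
Frame 4 starts at roll index 6: rolls=7,2 (sum=9), consumes 2 rolls
Frame 5 starts at roll index 8: roll=10 (strike), consumes 1 roll
Frame 6 starts at roll index 9: rolls=1,9 (sum=10), consumes 2 rolls
Frame 7 starts at roll index 11: rolls=7,1 (sum=8), consumes 2 rolls
Frame 8 starts at roll index 13: rolls=5,1 (sum=6), consumes 2 rolls
Frame 9 starts at roll index 15: rolls=0,9 (sum=9), consumes 2 rolls
Frame 10 starts at roll index 17: 3 remaining rolls

Answer: 0 2 4 6 8 9 11 13 15 17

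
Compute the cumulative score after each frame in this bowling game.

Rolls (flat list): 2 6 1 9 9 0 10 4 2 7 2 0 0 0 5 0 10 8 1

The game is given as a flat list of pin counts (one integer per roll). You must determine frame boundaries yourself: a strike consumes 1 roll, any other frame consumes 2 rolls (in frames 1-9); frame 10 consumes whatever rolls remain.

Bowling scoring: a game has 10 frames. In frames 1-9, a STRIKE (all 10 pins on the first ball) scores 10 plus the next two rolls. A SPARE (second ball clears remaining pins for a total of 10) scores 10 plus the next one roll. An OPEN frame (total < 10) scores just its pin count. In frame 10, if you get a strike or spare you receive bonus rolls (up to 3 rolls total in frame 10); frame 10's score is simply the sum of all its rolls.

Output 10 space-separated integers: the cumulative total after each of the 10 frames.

Frame 1: OPEN (2+6=8). Cumulative: 8
Frame 2: SPARE (1+9=10). 10 + next roll (9) = 19. Cumulative: 27
Frame 3: OPEN (9+0=9). Cumulative: 36
Frame 4: STRIKE. 10 + next two rolls (4+2) = 16. Cumulative: 52
Frame 5: OPEN (4+2=6). Cumulative: 58
Frame 6: OPEN (7+2=9). Cumulative: 67
Frame 7: OPEN (0+0=0). Cumulative: 67
Frame 8: OPEN (0+5=5). Cumulative: 72
Frame 9: SPARE (0+10=10). 10 + next roll (8) = 18. Cumulative: 90
Frame 10: OPEN. Sum of all frame-10 rolls (8+1) = 9. Cumulative: 99

Answer: 8 27 36 52 58 67 67 72 90 99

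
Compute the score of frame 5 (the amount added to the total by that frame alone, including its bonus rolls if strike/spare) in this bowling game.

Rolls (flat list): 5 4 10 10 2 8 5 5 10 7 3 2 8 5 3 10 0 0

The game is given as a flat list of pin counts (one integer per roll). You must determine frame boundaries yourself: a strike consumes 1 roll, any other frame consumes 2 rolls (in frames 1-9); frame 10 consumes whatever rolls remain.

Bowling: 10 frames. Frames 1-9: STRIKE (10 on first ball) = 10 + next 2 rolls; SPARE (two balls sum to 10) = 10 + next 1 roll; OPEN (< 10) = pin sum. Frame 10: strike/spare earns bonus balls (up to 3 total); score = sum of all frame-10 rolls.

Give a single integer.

Frame 1: OPEN (5+4=9). Cumulative: 9
Frame 2: STRIKE. 10 + next two rolls (10+2) = 22. Cumulative: 31
Frame 3: STRIKE. 10 + next two rolls (2+8) = 20. Cumulative: 51
Frame 4: SPARE (2+8=10). 10 + next roll (5) = 15. Cumulative: 66
Frame 5: SPARE (5+5=10). 10 + next roll (10) = 20. Cumulative: 86
Frame 6: STRIKE. 10 + next two rolls (7+3) = 20. Cumulative: 106
Frame 7: SPARE (7+3=10). 10 + next roll (2) = 12. Cumulative: 118

Answer: 20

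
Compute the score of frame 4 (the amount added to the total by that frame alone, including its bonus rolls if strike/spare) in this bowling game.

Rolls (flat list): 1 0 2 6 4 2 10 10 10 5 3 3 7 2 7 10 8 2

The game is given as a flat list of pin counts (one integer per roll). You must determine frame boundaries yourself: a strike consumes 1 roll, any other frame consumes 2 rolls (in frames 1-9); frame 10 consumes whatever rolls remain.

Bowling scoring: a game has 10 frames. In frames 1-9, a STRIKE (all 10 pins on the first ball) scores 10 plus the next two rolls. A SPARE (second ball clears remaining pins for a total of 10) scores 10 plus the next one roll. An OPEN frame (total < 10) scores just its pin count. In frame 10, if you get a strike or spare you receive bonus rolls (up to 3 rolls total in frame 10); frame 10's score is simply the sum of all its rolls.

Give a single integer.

Frame 1: OPEN (1+0=1). Cumulative: 1
Frame 2: OPEN (2+6=8). Cumulative: 9
Frame 3: OPEN (4+2=6). Cumulative: 15
Frame 4: STRIKE. 10 + next two rolls (10+10) = 30. Cumulative: 45
Frame 5: STRIKE. 10 + next two rolls (10+5) = 25. Cumulative: 70
Frame 6: STRIKE. 10 + next two rolls (5+3) = 18. Cumulative: 88

Answer: 30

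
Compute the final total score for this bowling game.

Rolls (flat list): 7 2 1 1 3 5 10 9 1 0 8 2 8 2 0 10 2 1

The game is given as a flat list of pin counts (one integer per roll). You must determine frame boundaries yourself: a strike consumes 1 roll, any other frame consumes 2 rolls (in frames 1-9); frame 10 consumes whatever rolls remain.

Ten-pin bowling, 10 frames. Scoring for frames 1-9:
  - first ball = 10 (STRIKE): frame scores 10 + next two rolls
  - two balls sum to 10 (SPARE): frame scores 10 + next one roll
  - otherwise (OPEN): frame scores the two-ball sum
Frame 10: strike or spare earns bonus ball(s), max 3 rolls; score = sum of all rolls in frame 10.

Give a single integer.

Frame 1: OPEN (7+2=9). Cumulative: 9
Frame 2: OPEN (1+1=2). Cumulative: 11
Frame 3: OPEN (3+5=8). Cumulative: 19
Frame 4: STRIKE. 10 + next two rolls (9+1) = 20. Cumulative: 39
Frame 5: SPARE (9+1=10). 10 + next roll (0) = 10. Cumulative: 49
Frame 6: OPEN (0+8=8). Cumulative: 57
Frame 7: SPARE (2+8=10). 10 + next roll (2) = 12. Cumulative: 69
Frame 8: OPEN (2+0=2). Cumulative: 71
Frame 9: STRIKE. 10 + next two rolls (2+1) = 13. Cumulative: 84
Frame 10: OPEN. Sum of all frame-10 rolls (2+1) = 3. Cumulative: 87

Answer: 87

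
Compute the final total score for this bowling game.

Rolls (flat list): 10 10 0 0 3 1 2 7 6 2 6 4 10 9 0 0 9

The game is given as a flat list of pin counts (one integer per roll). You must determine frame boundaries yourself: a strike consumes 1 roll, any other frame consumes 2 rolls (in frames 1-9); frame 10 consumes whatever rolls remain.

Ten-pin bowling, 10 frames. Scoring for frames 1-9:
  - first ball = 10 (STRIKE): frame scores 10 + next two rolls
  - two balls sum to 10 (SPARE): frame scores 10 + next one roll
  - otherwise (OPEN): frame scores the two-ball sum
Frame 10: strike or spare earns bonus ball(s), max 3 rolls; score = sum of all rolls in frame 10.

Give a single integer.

Answer: 108

Derivation:
Frame 1: STRIKE. 10 + next two rolls (10+0) = 20. Cumulative: 20
Frame 2: STRIKE. 10 + next two rolls (0+0) = 10. Cumulative: 30
Frame 3: OPEN (0+0=0). Cumulative: 30
Frame 4: OPEN (3+1=4). Cumulative: 34
Frame 5: OPEN (2+7=9). Cumulative: 43
Frame 6: OPEN (6+2=8). Cumulative: 51
Frame 7: SPARE (6+4=10). 10 + next roll (10) = 20. Cumulative: 71
Frame 8: STRIKE. 10 + next two rolls (9+0) = 19. Cumulative: 90
Frame 9: OPEN (9+0=9). Cumulative: 99
Frame 10: OPEN. Sum of all frame-10 rolls (0+9) = 9. Cumulative: 108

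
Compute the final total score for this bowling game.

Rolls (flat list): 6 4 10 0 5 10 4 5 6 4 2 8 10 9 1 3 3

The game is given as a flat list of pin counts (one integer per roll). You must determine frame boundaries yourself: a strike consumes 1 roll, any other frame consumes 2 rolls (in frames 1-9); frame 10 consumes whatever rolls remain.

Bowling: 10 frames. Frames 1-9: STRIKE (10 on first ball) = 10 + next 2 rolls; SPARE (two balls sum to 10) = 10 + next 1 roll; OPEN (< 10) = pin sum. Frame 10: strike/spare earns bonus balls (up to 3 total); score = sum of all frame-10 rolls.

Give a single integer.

Frame 1: SPARE (6+4=10). 10 + next roll (10) = 20. Cumulative: 20
Frame 2: STRIKE. 10 + next two rolls (0+5) = 15. Cumulative: 35
Frame 3: OPEN (0+5=5). Cumulative: 40
Frame 4: STRIKE. 10 + next two rolls (4+5) = 19. Cumulative: 59
Frame 5: OPEN (4+5=9). Cumulative: 68
Frame 6: SPARE (6+4=10). 10 + next roll (2) = 12. Cumulative: 80
Frame 7: SPARE (2+8=10). 10 + next roll (10) = 20. Cumulative: 100
Frame 8: STRIKE. 10 + next two rolls (9+1) = 20. Cumulative: 120
Frame 9: SPARE (9+1=10). 10 + next roll (3) = 13. Cumulative: 133
Frame 10: OPEN. Sum of all frame-10 rolls (3+3) = 6. Cumulative: 139

Answer: 139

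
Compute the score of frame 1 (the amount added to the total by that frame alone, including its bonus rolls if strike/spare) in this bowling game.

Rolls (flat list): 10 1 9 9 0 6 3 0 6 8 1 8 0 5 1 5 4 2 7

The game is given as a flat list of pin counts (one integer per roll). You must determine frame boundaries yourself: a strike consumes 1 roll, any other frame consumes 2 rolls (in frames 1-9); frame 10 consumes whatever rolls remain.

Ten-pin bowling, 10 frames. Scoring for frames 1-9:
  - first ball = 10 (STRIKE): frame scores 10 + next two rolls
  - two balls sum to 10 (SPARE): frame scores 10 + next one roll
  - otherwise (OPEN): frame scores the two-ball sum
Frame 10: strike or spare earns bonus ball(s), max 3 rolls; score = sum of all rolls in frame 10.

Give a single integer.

Frame 1: STRIKE. 10 + next two rolls (1+9) = 20. Cumulative: 20
Frame 2: SPARE (1+9=10). 10 + next roll (9) = 19. Cumulative: 39
Frame 3: OPEN (9+0=9). Cumulative: 48

Answer: 20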